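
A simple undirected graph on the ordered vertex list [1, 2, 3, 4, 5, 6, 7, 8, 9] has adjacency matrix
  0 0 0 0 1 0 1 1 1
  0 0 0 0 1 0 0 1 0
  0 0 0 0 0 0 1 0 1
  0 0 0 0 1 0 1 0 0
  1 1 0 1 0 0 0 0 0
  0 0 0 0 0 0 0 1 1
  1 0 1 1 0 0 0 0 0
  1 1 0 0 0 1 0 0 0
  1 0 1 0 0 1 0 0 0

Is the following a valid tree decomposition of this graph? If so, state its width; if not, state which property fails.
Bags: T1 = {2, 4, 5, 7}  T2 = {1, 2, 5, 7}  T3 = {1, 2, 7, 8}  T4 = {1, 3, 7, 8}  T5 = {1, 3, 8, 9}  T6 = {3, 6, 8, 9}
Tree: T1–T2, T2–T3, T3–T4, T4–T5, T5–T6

Vertex coverage: the bags together contain {1, 2, 3, 4, 5, 6, 7, 8, 9}, the full vertex set. Edge coverage: each edge of G has both endpoints in at least one bag. Running intersection: for every vertex, the bags containing it form a connected subtree. All three properties hold, so this is a valid tree decomposition of width max|bag| − 1 = 3, and hence tw(G) ≤ 3.

Yes; width 3.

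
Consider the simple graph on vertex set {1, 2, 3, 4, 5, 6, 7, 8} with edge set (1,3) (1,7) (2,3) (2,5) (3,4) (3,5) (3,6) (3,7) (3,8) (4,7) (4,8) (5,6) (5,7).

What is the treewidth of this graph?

A width-2 tree decomposition is:
Bags: B1 = {1, 3, 7}  B2 = {3, 5, 7}  B3 = {3, 4, 7}  B4 = {3, 5, 6}  B5 = {2, 3, 5}  B6 = {3, 4, 8}
Tree: B1–B2, B1–B3, B2–B4, B2–B5, B3–B6
Every bag has size at most 3, so the width is 3 − 1 = 2 and tw(G) ≤ 2. On the other hand G contains the 3-clique {3, 4, 8}. A clique must lie in a single bag of any decomposition, so no decomposition can have width below 2. Hence tw(G) = 2 exactly.

2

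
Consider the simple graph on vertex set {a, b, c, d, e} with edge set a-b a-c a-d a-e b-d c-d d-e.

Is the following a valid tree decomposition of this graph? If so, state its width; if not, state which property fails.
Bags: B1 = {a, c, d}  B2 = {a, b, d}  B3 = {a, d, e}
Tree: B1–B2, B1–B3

Checking the three conditions: (i) the bags cover all of {a, b, c, d, e}; (ii) for each edge, some bag contains both endpoints; (iii) the bags containing any fixed vertex form a subtree. All hold, so the decomposition is valid with width 3 − 1 = 2.

Yes; width 2.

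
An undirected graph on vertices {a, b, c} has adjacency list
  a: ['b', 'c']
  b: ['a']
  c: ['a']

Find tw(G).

A width-1 tree decomposition is:
Bags: B1 = {a, c}  B2 = {a, b}
Tree: B1–B2
The largest bag has 2 vertices, giving width 1; this decomposition certifies tw(G) ≤ 1. Any graph with an edge has treewidth ≥ 1, and G has the edge a–c. Therefore the treewidth is 1.

1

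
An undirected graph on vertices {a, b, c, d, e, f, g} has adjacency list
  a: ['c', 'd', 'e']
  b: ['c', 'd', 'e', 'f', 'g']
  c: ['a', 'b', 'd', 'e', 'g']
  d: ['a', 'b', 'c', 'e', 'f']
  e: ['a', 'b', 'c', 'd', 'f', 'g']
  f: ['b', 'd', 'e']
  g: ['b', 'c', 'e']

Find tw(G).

A width-3 tree decomposition is:
Bags: B1 = {b, c, d, e}  B2 = {b, c, e, g}  B3 = {a, c, d, e}  B4 = {b, d, e, f}
Tree: B1–B2, B1–B3, B1–B4
Every bag has size at most 4, so the width is 4 − 1 = 3 and tw(G) ≤ 3. Conversely, {a, c, d, e} is a clique of size 4, and the vertices of any clique must share a bag in every tree decomposition; so some bag has ≥ 4 vertices and tw(G) ≥ 3. Hence tw(G) = 3 exactly.

3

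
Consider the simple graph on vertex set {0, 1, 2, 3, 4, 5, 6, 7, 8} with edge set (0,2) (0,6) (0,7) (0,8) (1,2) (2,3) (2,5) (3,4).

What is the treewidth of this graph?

1

A width-1 tree decomposition is:
Bags: B1 = {0, 2}  B2 = {0, 7}  B3 = {2, 3}  B4 = {2, 5}  B5 = {1, 2}  B6 = {0, 8}  B7 = {3, 4}  B8 = {0, 6}
Tree: B1–B2, B1–B3, B3–B4, B1–B5, B2–B6, B3–B7, B1–B8
Every bag has size at most 2, so the width is 2 − 1 = 1 and tw(G) ≤ 1. G has an edge, so its treewidth is at least 1. Hence tw(G) = 1 exactly.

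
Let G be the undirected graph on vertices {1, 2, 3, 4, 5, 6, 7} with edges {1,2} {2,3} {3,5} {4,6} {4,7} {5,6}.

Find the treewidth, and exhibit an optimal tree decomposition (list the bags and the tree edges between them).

Each bag holds 2 vertices, so the decomposition has width 1, which upper-bounds the treewidth. Since G has at least one edge (e.g. 1–2), it is not an edgeless graph, so tw(G) ≥ 1. The upper and lower bounds meet at 1, so that is the treewidth.

Treewidth 1.
One optimal decomposition is:
Bags: B1 = {1, 2}  B2 = {2, 3}  B3 = {3, 5}  B4 = {5, 6}  B5 = {4, 6}  B6 = {4, 7}
Tree: B1–B2, B2–B3, B3–B4, B4–B5, B5–B6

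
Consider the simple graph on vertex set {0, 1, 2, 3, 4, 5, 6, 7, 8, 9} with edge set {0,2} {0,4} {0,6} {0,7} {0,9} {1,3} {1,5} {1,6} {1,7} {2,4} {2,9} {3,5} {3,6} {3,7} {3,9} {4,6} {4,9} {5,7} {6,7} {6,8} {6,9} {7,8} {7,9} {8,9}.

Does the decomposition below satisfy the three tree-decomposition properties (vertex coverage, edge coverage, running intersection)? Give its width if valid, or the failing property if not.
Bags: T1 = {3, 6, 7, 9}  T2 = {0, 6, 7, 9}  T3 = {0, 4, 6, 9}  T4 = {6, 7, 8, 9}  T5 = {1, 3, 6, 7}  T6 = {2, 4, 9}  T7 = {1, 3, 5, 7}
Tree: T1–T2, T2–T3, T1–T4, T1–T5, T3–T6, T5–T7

A tree decomposition must satisfy three properties: every vertex lies in some bag; for every edge, both endpoints lie together in some bag; and for every vertex, the bags containing it form a connected subtree. Here edge (0,2) lies in no bag, so the decomposition is invalid.

No — edge (0,2) lies in no bag.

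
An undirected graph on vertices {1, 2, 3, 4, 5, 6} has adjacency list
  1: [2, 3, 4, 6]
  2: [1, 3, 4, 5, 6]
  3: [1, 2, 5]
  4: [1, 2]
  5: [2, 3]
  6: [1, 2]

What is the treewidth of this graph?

2

A width-2 tree decomposition is:
Bags: B1 = {1, 2, 3}  B2 = {1, 2, 4}  B3 = {2, 3, 5}  B4 = {1, 2, 6}
Tree: B1–B2, B1–B3, B2–B4
Every bag has size at most 3, so the width is 3 − 1 = 2 and tw(G) ≤ 2. For the lower bound, the 3 vertices {1, 2, 3} are pairwise adjacent, and any tree decomposition puts a clique entirely inside one bag — forcing width ≥ 2. The upper and lower bounds meet at 2, so that is the treewidth.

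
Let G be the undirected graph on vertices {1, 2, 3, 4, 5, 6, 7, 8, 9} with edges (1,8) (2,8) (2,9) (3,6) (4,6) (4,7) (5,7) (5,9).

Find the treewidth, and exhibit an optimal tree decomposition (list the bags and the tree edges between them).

Each bag holds 2 vertices, so the decomposition has width 1, which upper-bounds the treewidth. Any graph with an edge has treewidth ≥ 1, and G has the edge 1–8. Therefore the treewidth is 1.

Treewidth 1.
One optimal decomposition is:
Bags: B1 = {1, 8}  B2 = {2, 8}  B3 = {2, 9}  B4 = {5, 9}  B5 = {5, 7}  B6 = {4, 7}  B7 = {4, 6}  B8 = {3, 6}
Tree: B1–B2, B2–B3, B3–B4, B4–B5, B5–B6, B6–B7, B7–B8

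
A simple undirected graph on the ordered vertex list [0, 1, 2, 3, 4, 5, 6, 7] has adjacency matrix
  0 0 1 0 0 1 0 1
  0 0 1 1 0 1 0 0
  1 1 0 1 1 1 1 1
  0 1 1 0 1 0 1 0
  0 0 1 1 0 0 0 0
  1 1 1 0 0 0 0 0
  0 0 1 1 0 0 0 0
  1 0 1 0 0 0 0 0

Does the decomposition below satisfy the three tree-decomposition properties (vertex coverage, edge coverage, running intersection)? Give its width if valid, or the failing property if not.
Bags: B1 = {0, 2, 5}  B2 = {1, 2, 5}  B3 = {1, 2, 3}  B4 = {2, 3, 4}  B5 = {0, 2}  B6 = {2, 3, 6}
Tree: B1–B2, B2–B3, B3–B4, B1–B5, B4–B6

A tree decomposition must satisfy three properties: every vertex lies in some bag; for every edge, both endpoints lie together in some bag; and for every vertex, the bags containing it form a connected subtree. Here vertex 7 appears in no bag, so the decomposition is invalid.

No — vertex 7 appears in no bag.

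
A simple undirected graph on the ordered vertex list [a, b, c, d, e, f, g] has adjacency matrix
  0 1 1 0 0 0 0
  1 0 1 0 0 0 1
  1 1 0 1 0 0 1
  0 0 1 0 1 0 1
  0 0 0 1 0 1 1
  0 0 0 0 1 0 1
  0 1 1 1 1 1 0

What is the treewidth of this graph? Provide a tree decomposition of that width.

The largest bag has 3 vertices, giving width 2; this decomposition certifies tw(G) ≤ 2. Conversely, {d, e, g} is a clique of size 3, and the vertices of any clique must share a bag in every tree decomposition; so some bag has ≥ 3 vertices and tw(G) ≥ 2. The upper and lower bounds meet at 2, so that is the treewidth.

Treewidth 2.
One optimal decomposition is:
Bags: B1 = {c, d, g}  B2 = {d, e, g}  B3 = {b, c, g}  B4 = {e, f, g}  B5 = {a, b, c}
Tree: B1–B2, B1–B3, B2–B4, B3–B5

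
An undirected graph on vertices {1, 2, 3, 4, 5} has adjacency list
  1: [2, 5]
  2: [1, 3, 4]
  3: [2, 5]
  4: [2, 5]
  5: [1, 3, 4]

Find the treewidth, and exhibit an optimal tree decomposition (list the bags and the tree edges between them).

Treewidth 2.
Bags: B1 = {1, 2, 5}  B2 = {2, 3, 5}  B3 = {2, 4, 5}
Tree: B1–B2, B2–B3

The largest bag has 3 vertices, giving width 2; this decomposition certifies tw(G) ≤ 2. For the lower bound, G contains the cycle 5–1–2–3–5, so G is not a forest; only forests have treewidth ≤ 1, hence tw(G) ≥ 2. Combining the bounds, tw(G) = 2.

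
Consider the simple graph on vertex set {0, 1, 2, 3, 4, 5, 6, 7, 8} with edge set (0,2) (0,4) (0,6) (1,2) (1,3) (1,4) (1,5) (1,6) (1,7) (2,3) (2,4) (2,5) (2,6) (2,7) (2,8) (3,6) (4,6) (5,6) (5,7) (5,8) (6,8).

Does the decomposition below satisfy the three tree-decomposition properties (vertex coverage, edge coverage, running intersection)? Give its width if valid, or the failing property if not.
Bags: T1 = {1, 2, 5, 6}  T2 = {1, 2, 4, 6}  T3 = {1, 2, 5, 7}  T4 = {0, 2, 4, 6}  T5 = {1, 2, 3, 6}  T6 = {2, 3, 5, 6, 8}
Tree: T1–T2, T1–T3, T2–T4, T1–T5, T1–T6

A tree decomposition must satisfy three properties: every vertex lies in some bag; for every edge, both endpoints lie together in some bag; and for every vertex, the bags containing it form a connected subtree. Here bags containing vertex 3 are not connected in the tree, so the decomposition is invalid.

No — bags containing vertex 3 are not connected in the tree.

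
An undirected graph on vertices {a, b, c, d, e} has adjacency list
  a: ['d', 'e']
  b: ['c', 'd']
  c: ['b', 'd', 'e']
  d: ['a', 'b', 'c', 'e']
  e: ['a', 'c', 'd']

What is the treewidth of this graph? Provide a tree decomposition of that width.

Treewidth 2.
One such decomposition:
Bags: B1 = {c, d, e}  B2 = {b, c, d}  B3 = {a, d, e}
Tree: B1–B2, B1–B3

Every bag has size at most 3, so the width is 3 − 1 = 2 and tw(G) ≤ 2. On the other hand G contains the 3-clique {c, d, e}. A clique must lie in a single bag of any decomposition, so no decomposition can have width below 2. Combining the bounds, tw(G) = 2.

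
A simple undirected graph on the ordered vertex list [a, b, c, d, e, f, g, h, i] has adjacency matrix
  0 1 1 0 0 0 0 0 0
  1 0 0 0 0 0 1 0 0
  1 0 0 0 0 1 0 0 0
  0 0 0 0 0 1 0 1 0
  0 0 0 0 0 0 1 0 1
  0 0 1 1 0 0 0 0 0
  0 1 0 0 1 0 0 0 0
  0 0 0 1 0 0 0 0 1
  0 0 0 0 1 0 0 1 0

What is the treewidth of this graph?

A width-2 tree decomposition is:
Bags: B1 = {e, h, i}  B2 = {d, e, h}  B3 = {d, e, f}  B4 = {c, e, f}  B5 = {a, c, e}  B6 = {a, b, e}  B7 = {b, e, g}
Tree: B1–B2, B2–B3, B3–B4, B4–B5, B5–B6, B6–B7
Every bag has size at most 3, so the width is 3 − 1 = 2 and tw(G) ≤ 2. Since e–i–h–d–f–c–a–b–g–e is a cycle in G, G is not acyclic. Forests are exactly the graphs of treewidth ≤ 1, so tw(G) ≥ 2. Hence tw(G) = 2 exactly.

2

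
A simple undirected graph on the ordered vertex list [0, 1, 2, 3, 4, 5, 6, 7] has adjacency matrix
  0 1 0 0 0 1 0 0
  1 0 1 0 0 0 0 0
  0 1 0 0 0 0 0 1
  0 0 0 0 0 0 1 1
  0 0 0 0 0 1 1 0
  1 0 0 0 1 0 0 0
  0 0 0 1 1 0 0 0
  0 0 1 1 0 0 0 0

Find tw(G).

A width-2 tree decomposition is:
Bags: B1 = {3, 4, 6}  B2 = {3, 4, 7}  B3 = {2, 4, 7}  B4 = {1, 2, 4}  B5 = {0, 1, 4}  B6 = {0, 4, 5}
Tree: B1–B2, B2–B3, B3–B4, B4–B5, B5–B6
The largest bag has 3 vertices, giving width 2; this decomposition certifies tw(G) ≤ 2. Since 4–6–3–7–2–1–0–5–4 is a cycle in G, G is not acyclic. Forests are exactly the graphs of treewidth ≤ 1, so tw(G) ≥ 2. Therefore the treewidth is 2.

2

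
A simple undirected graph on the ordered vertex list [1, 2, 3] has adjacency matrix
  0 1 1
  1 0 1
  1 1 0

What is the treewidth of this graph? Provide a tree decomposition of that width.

With just one bag of size 3, the width is 3 − 1 = 2, so tw(G) ≤ 2. Conversely, {1, 2, 3} is a clique of size 3, and the vertices of any clique must share a bag in every tree decomposition; so some bag has ≥ 3 vertices and tw(G) ≥ 2. Combining the bounds, tw(G) = 2.

Treewidth 2.
Bags: B1 = {1, 2, 3}
Tree: (single bag)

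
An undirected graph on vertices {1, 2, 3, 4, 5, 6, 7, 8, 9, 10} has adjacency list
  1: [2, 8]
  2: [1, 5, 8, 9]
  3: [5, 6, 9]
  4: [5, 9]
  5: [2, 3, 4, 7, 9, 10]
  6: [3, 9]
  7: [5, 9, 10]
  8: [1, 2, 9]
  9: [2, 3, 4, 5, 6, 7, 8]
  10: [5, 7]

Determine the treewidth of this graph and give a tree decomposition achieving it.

The largest bag has 3 vertices, giving width 2; this decomposition certifies tw(G) ≤ 2. For the lower bound, the 3 vertices {1, 2, 8} are pairwise adjacent, and any tree decomposition puts a clique entirely inside one bag — forcing width ≥ 2. Therefore the treewidth is 2.

Treewidth 2.
One such decomposition:
Bags: B1 = {2, 5, 9}  B2 = {2, 8, 9}  B3 = {3, 5, 9}  B4 = {3, 6, 9}  B5 = {1, 2, 8}  B6 = {5, 7, 9}  B7 = {4, 5, 9}  B8 = {5, 7, 10}
Tree: B1–B2, B1–B3, B3–B4, B2–B5, B3–B6, B3–B7, B6–B8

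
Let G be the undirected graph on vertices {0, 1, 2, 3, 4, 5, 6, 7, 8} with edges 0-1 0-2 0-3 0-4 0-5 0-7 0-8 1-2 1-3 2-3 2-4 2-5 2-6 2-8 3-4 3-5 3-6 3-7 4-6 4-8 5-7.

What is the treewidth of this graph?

3

A width-3 tree decomposition is:
Bags: B1 = {0, 2, 3, 5}  B2 = {0, 2, 3, 4}  B3 = {0, 1, 2, 3}  B4 = {2, 3, 4, 6}  B5 = {0, 2, 4, 8}  B6 = {0, 3, 5, 7}
Tree: B1–B2, B1–B3, B2–B4, B2–B5, B1–B6
The largest bag has 4 vertices, giving width 3; this decomposition certifies tw(G) ≤ 3. For the lower bound, the 4 vertices {0, 2, 4, 8} are pairwise adjacent, and any tree decomposition puts a clique entirely inside one bag — forcing width ≥ 3. Combining the bounds, tw(G) = 3.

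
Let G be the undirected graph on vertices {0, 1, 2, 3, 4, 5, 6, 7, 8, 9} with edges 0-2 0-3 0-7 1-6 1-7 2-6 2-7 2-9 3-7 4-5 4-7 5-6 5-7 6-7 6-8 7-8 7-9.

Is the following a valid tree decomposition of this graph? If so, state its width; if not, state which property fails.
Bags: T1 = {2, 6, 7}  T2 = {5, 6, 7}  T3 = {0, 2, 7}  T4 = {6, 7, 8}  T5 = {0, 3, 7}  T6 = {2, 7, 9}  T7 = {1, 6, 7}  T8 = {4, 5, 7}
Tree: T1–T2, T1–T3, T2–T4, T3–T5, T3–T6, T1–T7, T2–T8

Every vertex of G appears in some bag (union = {0, 1, 2, 3, 4, 5, 6, 7, 8, 9}); every edge is covered by a bag; and for each vertex v the set of bags containing v is connected in the bag tree. The decomposition is therefore valid. The largest bag has 3 vertices, so the width is 2.

Yes; width 2.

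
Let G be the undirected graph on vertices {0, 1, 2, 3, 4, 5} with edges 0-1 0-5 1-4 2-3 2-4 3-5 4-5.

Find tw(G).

A width-2 tree decomposition is:
Bags: B1 = {2, 3, 5}  B2 = {2, 4, 5}  B3 = {0, 4, 5}  B4 = {0, 1, 4}
Tree: B1–B2, B2–B3, B3–B4
The largest bag has 3 vertices, giving width 2; this decomposition certifies tw(G) ≤ 2. The edges 3–2–4–5–3 form a cycle, so G is not a tree and its treewidth is at least 2. Hence tw(G) = 2 exactly.

2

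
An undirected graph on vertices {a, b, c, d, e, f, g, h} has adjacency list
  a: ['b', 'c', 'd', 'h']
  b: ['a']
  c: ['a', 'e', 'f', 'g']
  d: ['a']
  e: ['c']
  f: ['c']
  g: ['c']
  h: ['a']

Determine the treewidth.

A width-1 tree decomposition is:
Bags: B1 = {c, e}  B2 = {a, c}  B3 = {a, h}  B4 = {a, d}  B5 = {c, g}  B6 = {a, b}  B7 = {c, f}
Tree: B1–B2, B2–B3, B3–B4, B1–B5, B4–B6, B1–B7
Each bag holds 2 vertices, so the decomposition has width 1, which upper-bounds the treewidth. G has an edge, so its treewidth is at least 1. Combining the bounds, tw(G) = 1.

1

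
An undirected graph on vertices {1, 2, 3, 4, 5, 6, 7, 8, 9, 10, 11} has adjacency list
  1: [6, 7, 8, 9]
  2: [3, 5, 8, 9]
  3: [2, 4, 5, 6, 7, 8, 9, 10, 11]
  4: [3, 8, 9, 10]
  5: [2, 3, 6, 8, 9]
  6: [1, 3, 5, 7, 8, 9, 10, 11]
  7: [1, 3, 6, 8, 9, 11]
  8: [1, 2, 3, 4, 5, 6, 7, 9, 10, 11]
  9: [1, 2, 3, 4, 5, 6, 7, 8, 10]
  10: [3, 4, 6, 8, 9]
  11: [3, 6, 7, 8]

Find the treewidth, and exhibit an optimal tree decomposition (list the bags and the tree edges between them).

Treewidth 4.
Bags: B1 = {3, 6, 7, 8, 9}  B2 = {1, 6, 7, 8, 9}  B3 = {3, 6, 8, 9, 10}  B4 = {3, 5, 6, 8, 9}  B5 = {3, 4, 8, 9, 10}  B6 = {2, 3, 5, 8, 9}  B7 = {3, 6, 7, 8, 11}
Tree: B1–B2, B1–B3, B1–B4, B3–B5, B4–B6, B1–B7

Each bag holds 5 vertices, so the decomposition has width 4, which upper-bounds the treewidth. On the other hand G contains the 5-clique {1, 6, 7, 8, 9}. A clique must lie in a single bag of any decomposition, so no decomposition can have width below 4. Combining the bounds, tw(G) = 4.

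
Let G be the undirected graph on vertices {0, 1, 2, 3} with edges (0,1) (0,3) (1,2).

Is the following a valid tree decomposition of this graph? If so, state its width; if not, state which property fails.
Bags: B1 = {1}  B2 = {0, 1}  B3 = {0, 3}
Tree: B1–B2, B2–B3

No — vertex 2 appears in no bag.

A tree decomposition must satisfy three properties: every vertex lies in some bag; for every edge, both endpoints lie together in some bag; and for every vertex, the bags containing it form a connected subtree. Here vertex 2 appears in no bag, so the decomposition is invalid.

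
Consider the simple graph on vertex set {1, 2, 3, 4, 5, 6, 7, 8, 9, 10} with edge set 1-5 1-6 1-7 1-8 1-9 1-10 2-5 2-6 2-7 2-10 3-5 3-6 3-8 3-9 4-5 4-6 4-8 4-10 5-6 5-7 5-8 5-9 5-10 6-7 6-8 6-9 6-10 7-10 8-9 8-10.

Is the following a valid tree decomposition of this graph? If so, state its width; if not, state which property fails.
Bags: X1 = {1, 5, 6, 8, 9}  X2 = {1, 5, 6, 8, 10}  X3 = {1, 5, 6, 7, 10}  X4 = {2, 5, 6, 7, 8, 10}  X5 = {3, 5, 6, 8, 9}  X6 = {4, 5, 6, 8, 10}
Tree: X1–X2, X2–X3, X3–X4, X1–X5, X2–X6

A tree decomposition must satisfy three properties: every vertex lies in some bag; for every edge, both endpoints lie together in some bag; and for every vertex, the bags containing it form a connected subtree. Here bags containing vertex 8 are not connected in the tree, so the decomposition is invalid.

No — bags containing vertex 8 are not connected in the tree.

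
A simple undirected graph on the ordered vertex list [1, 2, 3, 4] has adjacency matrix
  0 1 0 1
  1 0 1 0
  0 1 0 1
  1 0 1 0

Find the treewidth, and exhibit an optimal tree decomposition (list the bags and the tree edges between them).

Every bag has size at most 3, so the width is 3 − 1 = 2 and tw(G) ≤ 2. Since 4–1–2–3–4 is a cycle in G, G is not acyclic. Forests are exactly the graphs of treewidth ≤ 1, so tw(G) ≥ 2. Therefore the treewidth is 2.

Treewidth 2.
Bags: B1 = {1, 2, 4}  B2 = {2, 3, 4}
Tree: B1–B2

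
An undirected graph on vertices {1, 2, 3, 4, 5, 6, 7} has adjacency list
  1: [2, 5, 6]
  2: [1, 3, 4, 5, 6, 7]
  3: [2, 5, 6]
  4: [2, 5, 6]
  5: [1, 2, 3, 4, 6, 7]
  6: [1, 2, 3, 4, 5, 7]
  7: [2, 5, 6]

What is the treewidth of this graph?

A width-3 tree decomposition is:
Bags: B1 = {2, 4, 5, 6}  B2 = {2, 5, 6, 7}  B3 = {1, 2, 5, 6}  B4 = {2, 3, 5, 6}
Tree: B1–B2, B2–B3, B2–B4
The largest bag has 4 vertices, giving width 3; this decomposition certifies tw(G) ≤ 3. Conversely, {1, 2, 5, 6} is a clique of size 4, and the vertices of any clique must share a bag in every tree decomposition; so some bag has ≥ 4 vertices and tw(G) ≥ 3. Therefore the treewidth is 3.

3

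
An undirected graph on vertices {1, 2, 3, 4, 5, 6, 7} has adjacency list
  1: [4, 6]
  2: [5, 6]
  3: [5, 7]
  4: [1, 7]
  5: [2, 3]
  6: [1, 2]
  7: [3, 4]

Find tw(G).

A width-2 tree decomposition is:
Bags: B1 = {3, 5, 7}  B2 = {2, 5, 7}  B3 = {2, 6, 7}  B4 = {1, 6, 7}  B5 = {1, 4, 7}
Tree: B1–B2, B2–B3, B3–B4, B4–B5
The largest bag has 3 vertices, giving width 2; this decomposition certifies tw(G) ≤ 2. For the lower bound, G contains the cycle 7–3–5–2–6–1–4–7, so G is not a forest; only forests have treewidth ≤ 1, hence tw(G) ≥ 2. The upper and lower bounds meet at 2, so that is the treewidth.

2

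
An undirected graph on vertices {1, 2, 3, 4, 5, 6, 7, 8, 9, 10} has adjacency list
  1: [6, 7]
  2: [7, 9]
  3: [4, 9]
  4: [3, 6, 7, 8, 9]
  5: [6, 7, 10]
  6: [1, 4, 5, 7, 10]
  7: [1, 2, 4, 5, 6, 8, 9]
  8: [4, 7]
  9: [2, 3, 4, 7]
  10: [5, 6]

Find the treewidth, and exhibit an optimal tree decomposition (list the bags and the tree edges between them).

Each bag holds 3 vertices, so the decomposition has width 2, which upper-bounds the treewidth. For the lower bound, the 3 vertices {5, 6, 10} are pairwise adjacent, and any tree decomposition puts a clique entirely inside one bag — forcing width ≥ 2. Hence tw(G) = 2 exactly.

Treewidth 2.
Bags: B1 = {4, 7, 9}  B2 = {4, 6, 7}  B3 = {1, 6, 7}  B4 = {3, 4, 9}  B5 = {5, 6, 7}  B6 = {5, 6, 10}  B7 = {2, 7, 9}  B8 = {4, 7, 8}
Tree: B1–B2, B2–B3, B1–B4, B2–B5, B5–B6, B1–B7, B2–B8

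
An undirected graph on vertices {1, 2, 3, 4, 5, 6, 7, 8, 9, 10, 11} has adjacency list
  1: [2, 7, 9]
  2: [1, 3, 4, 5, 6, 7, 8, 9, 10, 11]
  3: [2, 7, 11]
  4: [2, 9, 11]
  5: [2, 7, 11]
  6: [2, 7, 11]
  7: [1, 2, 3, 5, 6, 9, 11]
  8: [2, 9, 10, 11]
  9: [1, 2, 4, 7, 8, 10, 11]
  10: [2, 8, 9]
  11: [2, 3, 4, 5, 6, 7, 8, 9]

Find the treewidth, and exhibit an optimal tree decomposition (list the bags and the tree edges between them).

The largest bag has 4 vertices, giving width 3; this decomposition certifies tw(G) ≤ 3. Conversely, {1, 2, 7, 9} is a clique of size 4, and the vertices of any clique must share a bag in every tree decomposition; so some bag has ≥ 4 vertices and tw(G) ≥ 3. The upper and lower bounds meet at 3, so that is the treewidth.

Treewidth 3.
One optimal decomposition is:
Bags: B1 = {2, 7, 9, 11}  B2 = {2, 8, 9, 11}  B3 = {2, 3, 7, 11}  B4 = {2, 5, 7, 11}  B5 = {2, 4, 9, 11}  B6 = {2, 6, 7, 11}  B7 = {2, 8, 9, 10}  B8 = {1, 2, 7, 9}
Tree: B1–B2, B1–B3, B1–B4, B2–B5, B3–B6, B2–B7, B1–B8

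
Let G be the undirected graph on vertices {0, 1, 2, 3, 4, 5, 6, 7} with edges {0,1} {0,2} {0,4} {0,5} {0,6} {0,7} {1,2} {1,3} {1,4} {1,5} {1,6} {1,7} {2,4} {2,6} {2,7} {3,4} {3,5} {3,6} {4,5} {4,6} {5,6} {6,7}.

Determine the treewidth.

4

A width-4 tree decomposition is:
Bags: B1 = {0, 1, 2, 4, 6}  B2 = {0, 1, 4, 5, 6}  B3 = {0, 1, 2, 6, 7}  B4 = {1, 3, 4, 5, 6}
Tree: B1–B2, B1–B3, B2–B4
Each bag holds 5 vertices, so the decomposition has width 4, which upper-bounds the treewidth. On the other hand G contains the 5-clique {0, 1, 2, 4, 6}. A clique must lie in a single bag of any decomposition, so no decomposition can have width below 4. Therefore the treewidth is 4.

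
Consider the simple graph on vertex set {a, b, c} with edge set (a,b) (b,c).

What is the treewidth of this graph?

A width-1 tree decomposition is:
Bags: B1 = {b, c}  B2 = {a, b}
Tree: B1–B2
Every bag has size at most 2, so the width is 2 − 1 = 1 and tw(G) ≤ 1. Since G has at least one edge (e.g. c–b), it is not an edgeless graph, so tw(G) ≥ 1. The upper and lower bounds meet at 1, so that is the treewidth.

1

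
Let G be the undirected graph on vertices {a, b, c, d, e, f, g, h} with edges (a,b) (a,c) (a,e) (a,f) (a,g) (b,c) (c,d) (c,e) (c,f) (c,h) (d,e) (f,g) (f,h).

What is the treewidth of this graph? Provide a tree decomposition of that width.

Every bag has size at most 3, so the width is 3 − 1 = 2 and tw(G) ≤ 2. On the other hand G contains the 3-clique {a, f, g}. A clique must lie in a single bag of any decomposition, so no decomposition can have width below 2. The upper and lower bounds meet at 2, so that is the treewidth.

Treewidth 2.
One such decomposition:
Bags: B1 = {a, c, e}  B2 = {a, b, c}  B3 = {a, c, f}  B4 = {c, d, e}  B5 = {a, f, g}  B6 = {c, f, h}
Tree: B1–B2, B2–B3, B1–B4, B3–B5, B3–B6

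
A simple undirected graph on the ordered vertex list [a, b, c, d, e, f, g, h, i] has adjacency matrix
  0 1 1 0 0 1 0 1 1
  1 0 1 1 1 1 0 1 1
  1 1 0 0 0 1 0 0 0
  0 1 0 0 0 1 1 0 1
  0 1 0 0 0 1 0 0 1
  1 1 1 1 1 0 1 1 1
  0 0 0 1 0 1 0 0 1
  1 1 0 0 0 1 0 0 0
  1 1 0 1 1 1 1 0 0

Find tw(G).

A width-3 tree decomposition is:
Bags: B1 = {a, b, f, h}  B2 = {a, b, f, i}  B3 = {b, d, f, i}  B4 = {d, f, g, i}  B5 = {a, b, c, f}  B6 = {b, e, f, i}
Tree: B1–B2, B2–B3, B3–B4, B2–B5, B3–B6
Each bag holds 4 vertices, so the decomposition has width 3, which upper-bounds the treewidth. For the lower bound, the 4 vertices {d, f, g, i} are pairwise adjacent, and any tree decomposition puts a clique entirely inside one bag — forcing width ≥ 3. Combining the bounds, tw(G) = 3.

3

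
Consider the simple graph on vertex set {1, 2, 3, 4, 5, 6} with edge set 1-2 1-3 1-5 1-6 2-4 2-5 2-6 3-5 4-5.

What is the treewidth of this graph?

A width-2 tree decomposition is:
Bags: B1 = {1, 3, 5}  B2 = {1, 2, 5}  B3 = {2, 4, 5}  B4 = {1, 2, 6}
Tree: B1–B2, B2–B3, B2–B4
Every bag has size at most 3, so the width is 3 − 1 = 2 and tw(G) ≤ 2. On the other hand G contains the 3-clique {1, 2, 5}. A clique must lie in a single bag of any decomposition, so no decomposition can have width below 2. Combining the bounds, tw(G) = 2.

2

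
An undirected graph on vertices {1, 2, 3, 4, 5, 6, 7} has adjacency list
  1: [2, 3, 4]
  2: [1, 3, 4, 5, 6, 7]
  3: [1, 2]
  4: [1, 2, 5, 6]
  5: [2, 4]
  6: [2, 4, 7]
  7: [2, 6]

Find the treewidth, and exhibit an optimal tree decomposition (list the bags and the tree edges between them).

The largest bag has 3 vertices, giving width 2; this decomposition certifies tw(G) ≤ 2. Conversely, {1, 2, 3} is a clique of size 3, and the vertices of any clique must share a bag in every tree decomposition; so some bag has ≥ 3 vertices and tw(G) ≥ 2. The upper and lower bounds meet at 2, so that is the treewidth.

Treewidth 2.
Bags: B1 = {1, 2, 4}  B2 = {2, 4, 5}  B3 = {1, 2, 3}  B4 = {2, 4, 6}  B5 = {2, 6, 7}
Tree: B1–B2, B1–B3, B1–B4, B4–B5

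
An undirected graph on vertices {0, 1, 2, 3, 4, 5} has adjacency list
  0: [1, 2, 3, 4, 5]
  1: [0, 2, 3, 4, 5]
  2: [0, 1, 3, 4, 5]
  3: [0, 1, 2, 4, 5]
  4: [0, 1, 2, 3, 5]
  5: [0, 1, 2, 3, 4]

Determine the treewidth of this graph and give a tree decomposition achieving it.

A single bag containing all 6 vertices is trivially a valid decomposition of width 5. On the other hand G contains the 6-clique {0, 1, 2, 3, 4, 5}. A clique must lie in a single bag of any decomposition, so no decomposition can have width below 5. Combining the bounds, tw(G) = 5.

Treewidth 5.
Bags: B1 = {0, 1, 2, 3, 4, 5}
Tree: (single bag)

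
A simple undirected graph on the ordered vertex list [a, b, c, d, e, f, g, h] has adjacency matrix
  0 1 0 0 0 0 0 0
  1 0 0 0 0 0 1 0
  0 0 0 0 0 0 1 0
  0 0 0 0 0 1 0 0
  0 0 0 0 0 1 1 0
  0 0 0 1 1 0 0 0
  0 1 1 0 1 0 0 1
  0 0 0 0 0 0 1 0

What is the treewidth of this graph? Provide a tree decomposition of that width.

The largest bag has 2 vertices, giving width 1; this decomposition certifies tw(G) ≤ 1. Since G has at least one edge (e.g. g–h), it is not an edgeless graph, so tw(G) ≥ 1. The upper and lower bounds meet at 1, so that is the treewidth.

Treewidth 1.
One optimal decomposition is:
Bags: B1 = {g, h}  B2 = {c, g}  B3 = {e, g}  B4 = {b, g}  B5 = {e, f}  B6 = {d, f}  B7 = {a, b}
Tree: B1–B2, B1–B3, B2–B4, B3–B5, B5–B6, B4–B7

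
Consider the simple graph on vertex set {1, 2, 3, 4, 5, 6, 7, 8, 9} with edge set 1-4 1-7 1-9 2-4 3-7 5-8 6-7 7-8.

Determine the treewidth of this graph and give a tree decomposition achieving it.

Treewidth 1.
One optimal decomposition is:
Bags: B1 = {1, 7}  B2 = {7, 8}  B3 = {1, 4}  B4 = {2, 4}  B5 = {6, 7}  B6 = {3, 7}  B7 = {1, 9}  B8 = {5, 8}
Tree: B1–B2, B1–B3, B3–B4, B1–B5, B5–B6, B3–B7, B2–B8

The largest bag has 2 vertices, giving width 1; this decomposition certifies tw(G) ≤ 1. Since G has at least one edge (e.g. 1–7), it is not an edgeless graph, so tw(G) ≥ 1. Hence tw(G) = 1 exactly.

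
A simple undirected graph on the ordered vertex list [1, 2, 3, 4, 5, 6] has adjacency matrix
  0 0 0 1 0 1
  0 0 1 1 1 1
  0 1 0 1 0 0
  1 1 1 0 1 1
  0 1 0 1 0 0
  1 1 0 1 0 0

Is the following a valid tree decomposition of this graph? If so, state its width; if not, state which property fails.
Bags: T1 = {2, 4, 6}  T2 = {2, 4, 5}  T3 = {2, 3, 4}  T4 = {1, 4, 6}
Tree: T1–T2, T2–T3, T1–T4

Yes; width 2.

Checking the three conditions: (i) the bags cover all of {1, 2, 3, 4, 5, 6}; (ii) for each edge, some bag contains both endpoints; (iii) the bags containing any fixed vertex form a subtree. All hold, so the decomposition is valid with width 3 − 1 = 2.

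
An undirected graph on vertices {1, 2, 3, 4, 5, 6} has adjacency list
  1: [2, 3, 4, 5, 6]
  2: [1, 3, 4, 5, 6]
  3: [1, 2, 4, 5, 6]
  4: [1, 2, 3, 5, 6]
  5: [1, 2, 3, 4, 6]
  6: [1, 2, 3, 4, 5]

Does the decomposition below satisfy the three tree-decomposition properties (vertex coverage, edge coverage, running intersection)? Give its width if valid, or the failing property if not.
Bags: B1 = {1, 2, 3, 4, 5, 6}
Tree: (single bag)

Every vertex of G appears in some bag (union = {1, 2, 3, 4, 5, 6}); every edge is covered by a bag; and for each vertex v the set of bags containing v is connected in the bag tree. The decomposition is therefore valid. The largest bag has 6 vertices, so the width is 5.

Yes; width 5.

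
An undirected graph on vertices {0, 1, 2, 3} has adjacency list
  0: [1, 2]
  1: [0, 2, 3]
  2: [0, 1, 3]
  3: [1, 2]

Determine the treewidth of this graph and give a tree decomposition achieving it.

Every bag has size at most 3, so the width is 3 − 1 = 2 and tw(G) ≤ 2. On the other hand G contains the 3-clique {0, 1, 2}. A clique must lie in a single bag of any decomposition, so no decomposition can have width below 2. Hence tw(G) = 2 exactly.

Treewidth 2.
One such decomposition:
Bags: B1 = {1, 2, 3}  B2 = {0, 1, 2}
Tree: B1–B2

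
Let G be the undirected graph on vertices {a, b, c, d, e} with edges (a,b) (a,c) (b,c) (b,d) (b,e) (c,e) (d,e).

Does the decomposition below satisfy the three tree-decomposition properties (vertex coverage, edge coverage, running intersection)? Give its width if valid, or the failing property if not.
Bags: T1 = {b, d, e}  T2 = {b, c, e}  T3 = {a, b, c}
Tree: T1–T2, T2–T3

Yes; width 2.

Vertex coverage: the bags together contain {a, b, c, d, e}, the full vertex set. Edge coverage: each edge of G has both endpoints in at least one bag. Running intersection: for every vertex, the bags containing it form a connected subtree. All three properties hold, so this is a valid tree decomposition of width max|bag| − 1 = 2, and hence tw(G) ≤ 2.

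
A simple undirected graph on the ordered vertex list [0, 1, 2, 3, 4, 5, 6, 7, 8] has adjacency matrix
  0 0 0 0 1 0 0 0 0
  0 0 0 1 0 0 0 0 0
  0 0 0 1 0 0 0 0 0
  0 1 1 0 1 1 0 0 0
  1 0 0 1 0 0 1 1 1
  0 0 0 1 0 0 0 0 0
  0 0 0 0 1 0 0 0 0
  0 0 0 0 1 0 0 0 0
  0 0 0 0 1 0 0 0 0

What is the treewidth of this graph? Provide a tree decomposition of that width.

Treewidth 1.
Bags: B1 = {4, 7}  B2 = {3, 4}  B3 = {4, 8}  B4 = {4, 6}  B5 = {1, 3}  B6 = {0, 4}  B7 = {2, 3}  B8 = {3, 5}
Tree: B1–B2, B2–B3, B3–B4, B2–B5, B3–B6, B5–B7, B7–B8

The largest bag has 2 vertices, giving width 1; this decomposition certifies tw(G) ≤ 1. Since G has at least one edge (e.g. 7–4), it is not an edgeless graph, so tw(G) ≥ 1. Hence tw(G) = 1 exactly.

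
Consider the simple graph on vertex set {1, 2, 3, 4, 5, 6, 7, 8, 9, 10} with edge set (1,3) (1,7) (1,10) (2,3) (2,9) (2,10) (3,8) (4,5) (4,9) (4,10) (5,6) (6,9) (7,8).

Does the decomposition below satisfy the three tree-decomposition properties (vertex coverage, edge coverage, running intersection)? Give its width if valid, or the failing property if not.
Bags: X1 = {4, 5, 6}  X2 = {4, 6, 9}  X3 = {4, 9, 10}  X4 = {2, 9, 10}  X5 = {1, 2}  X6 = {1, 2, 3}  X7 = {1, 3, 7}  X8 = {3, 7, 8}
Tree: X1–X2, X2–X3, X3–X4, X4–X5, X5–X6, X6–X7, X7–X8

A tree decomposition must satisfy three properties: every vertex lies in some bag; for every edge, both endpoints lie together in some bag; and for every vertex, the bags containing it form a connected subtree. Here edge (10,1) lies in no bag, so the decomposition is invalid.

No — edge (10,1) lies in no bag.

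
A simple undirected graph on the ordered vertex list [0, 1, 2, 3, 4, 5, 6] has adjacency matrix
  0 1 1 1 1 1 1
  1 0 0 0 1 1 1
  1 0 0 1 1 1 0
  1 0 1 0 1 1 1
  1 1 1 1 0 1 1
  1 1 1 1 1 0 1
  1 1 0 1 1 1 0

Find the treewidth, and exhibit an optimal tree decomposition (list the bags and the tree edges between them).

Treewidth 4.
One such decomposition:
Bags: B1 = {0, 1, 4, 5, 6}  B2 = {0, 3, 4, 5, 6}  B3 = {0, 2, 3, 4, 5}
Tree: B1–B2, B2–B3

Every bag has size at most 5, so the width is 5 − 1 = 4 and tw(G) ≤ 4. Conversely, {0, 1, 4, 5, 6} is a clique of size 5, and the vertices of any clique must share a bag in every tree decomposition; so some bag has ≥ 5 vertices and tw(G) ≥ 4. Hence tw(G) = 4 exactly.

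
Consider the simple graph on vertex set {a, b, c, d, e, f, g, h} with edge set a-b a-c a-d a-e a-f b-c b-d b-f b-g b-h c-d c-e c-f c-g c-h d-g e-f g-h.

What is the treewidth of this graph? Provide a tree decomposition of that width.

Treewidth 3.
Bags: B1 = {a, b, c, d}  B2 = {a, b, c, f}  B3 = {b, c, d, g}  B4 = {b, c, g, h}  B5 = {a, c, e, f}
Tree: B1–B2, B1–B3, B3–B4, B2–B5

Every bag has size at most 4, so the width is 4 − 1 = 3 and tw(G) ≤ 3. On the other hand G contains the 4-clique {a, c, e, f}. A clique must lie in a single bag of any decomposition, so no decomposition can have width below 3. Combining the bounds, tw(G) = 3.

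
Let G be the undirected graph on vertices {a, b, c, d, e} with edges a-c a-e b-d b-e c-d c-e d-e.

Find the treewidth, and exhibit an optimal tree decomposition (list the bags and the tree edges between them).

Every bag has size at most 3, so the width is 3 − 1 = 2 and tw(G) ≤ 2. For the lower bound, the 3 vertices {c, d, e} are pairwise adjacent, and any tree decomposition puts a clique entirely inside one bag — forcing width ≥ 2. Therefore the treewidth is 2.

Treewidth 2.
One such decomposition:
Bags: B1 = {a, c, e}  B2 = {c, d, e}  B3 = {b, d, e}
Tree: B1–B2, B2–B3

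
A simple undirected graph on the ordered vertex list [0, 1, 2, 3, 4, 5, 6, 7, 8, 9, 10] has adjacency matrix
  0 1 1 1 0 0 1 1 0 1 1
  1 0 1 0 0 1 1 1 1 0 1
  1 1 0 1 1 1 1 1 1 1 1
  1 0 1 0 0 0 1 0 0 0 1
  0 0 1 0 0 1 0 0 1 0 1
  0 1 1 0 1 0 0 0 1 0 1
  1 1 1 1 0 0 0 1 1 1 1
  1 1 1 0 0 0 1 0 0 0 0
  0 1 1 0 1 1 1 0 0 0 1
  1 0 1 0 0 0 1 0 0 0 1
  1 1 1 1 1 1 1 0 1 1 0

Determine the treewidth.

4

A width-4 tree decomposition is:
Bags: B1 = {0, 1, 2, 6, 10}  B2 = {1, 2, 6, 8, 10}  B3 = {0, 2, 6, 9, 10}  B4 = {1, 2, 5, 8, 10}  B5 = {0, 2, 3, 6, 10}  B6 = {0, 1, 2, 6, 7}  B7 = {2, 4, 5, 8, 10}
Tree: B1–B2, B1–B3, B2–B4, B1–B5, B1–B6, B4–B7
Every bag has size at most 5, so the width is 5 − 1 = 4 and tw(G) ≤ 4. For the lower bound, the 5 vertices {2, 4, 5, 8, 10} are pairwise adjacent, and any tree decomposition puts a clique entirely inside one bag — forcing width ≥ 4. The upper and lower bounds meet at 4, so that is the treewidth.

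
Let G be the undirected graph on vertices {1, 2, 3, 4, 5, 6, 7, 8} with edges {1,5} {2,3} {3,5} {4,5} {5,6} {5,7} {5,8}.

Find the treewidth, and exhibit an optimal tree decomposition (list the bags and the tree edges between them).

Treewidth 1.
Bags: B1 = {4, 5}  B2 = {5, 8}  B3 = {3, 5}  B4 = {2, 3}  B5 = {1, 5}  B6 = {5, 7}  B7 = {5, 6}
Tree: B1–B2, B1–B3, B3–B4, B2–B5, B5–B6, B1–B7

Every bag has size at most 2, so the width is 2 − 1 = 1 and tw(G) ≤ 1. Any graph with an edge has treewidth ≥ 1, and G has the edge 4–5. Therefore the treewidth is 1.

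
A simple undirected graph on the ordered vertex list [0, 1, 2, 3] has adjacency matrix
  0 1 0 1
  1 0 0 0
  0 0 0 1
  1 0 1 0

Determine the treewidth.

A width-1 tree decomposition is:
Bags: B1 = {0, 3}  B2 = {0, 1}  B3 = {2, 3}
Tree: B1–B2, B1–B3
The largest bag has 2 vertices, giving width 1; this decomposition certifies tw(G) ≤ 1. Any graph with an edge has treewidth ≥ 1, and G has the edge 3–0. Combining the bounds, tw(G) = 1.

1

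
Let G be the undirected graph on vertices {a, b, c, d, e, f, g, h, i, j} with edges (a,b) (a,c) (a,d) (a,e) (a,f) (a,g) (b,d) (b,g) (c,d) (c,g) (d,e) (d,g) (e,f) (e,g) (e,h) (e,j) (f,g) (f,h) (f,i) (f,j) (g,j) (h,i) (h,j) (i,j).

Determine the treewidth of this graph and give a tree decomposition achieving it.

Each bag holds 4 vertices, so the decomposition has width 3, which upper-bounds the treewidth. Conversely, {e, f, g, j} is a clique of size 4, and the vertices of any clique must share a bag in every tree decomposition; so some bag has ≥ 4 vertices and tw(G) ≥ 3. The upper and lower bounds meet at 3, so that is the treewidth.

Treewidth 3.
One optimal decomposition is:
Bags: B1 = {a, e, f, g}  B2 = {e, f, g, j}  B3 = {e, f, h, j}  B4 = {a, d, e, g}  B5 = {a, b, d, g}  B6 = {f, h, i, j}  B7 = {a, c, d, g}
Tree: B1–B2, B2–B3, B1–B4, B4–B5, B3–B6, B4–B7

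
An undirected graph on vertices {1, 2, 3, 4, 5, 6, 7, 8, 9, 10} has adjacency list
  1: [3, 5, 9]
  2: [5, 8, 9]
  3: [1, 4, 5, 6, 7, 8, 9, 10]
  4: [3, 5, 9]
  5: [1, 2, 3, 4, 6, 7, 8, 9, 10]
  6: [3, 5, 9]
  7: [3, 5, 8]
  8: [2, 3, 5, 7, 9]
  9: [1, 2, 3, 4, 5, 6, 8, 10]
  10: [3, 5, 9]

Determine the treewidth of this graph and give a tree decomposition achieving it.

Treewidth 3.
One optimal decomposition is:
Bags: B1 = {3, 5, 8, 9}  B2 = {3, 5, 9, 10}  B3 = {1, 3, 5, 9}  B4 = {3, 4, 5, 9}  B5 = {3, 5, 6, 9}  B6 = {3, 5, 7, 8}  B7 = {2, 5, 8, 9}
Tree: B1–B2, B2–B3, B3–B4, B3–B5, B1–B6, B1–B7

The largest bag has 4 vertices, giving width 3; this decomposition certifies tw(G) ≤ 3. On the other hand G contains the 4-clique {2, 5, 8, 9}. A clique must lie in a single bag of any decomposition, so no decomposition can have width below 3. The upper and lower bounds meet at 3, so that is the treewidth.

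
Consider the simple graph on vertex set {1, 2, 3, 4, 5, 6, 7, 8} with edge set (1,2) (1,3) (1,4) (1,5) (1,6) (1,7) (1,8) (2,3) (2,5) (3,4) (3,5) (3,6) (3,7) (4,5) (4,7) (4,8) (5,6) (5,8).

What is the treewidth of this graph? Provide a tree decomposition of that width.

Treewidth 3.
One optimal decomposition is:
Bags: B1 = {1, 3, 4, 7}  B2 = {1, 3, 4, 5}  B3 = {1, 4, 5, 8}  B4 = {1, 3, 5, 6}  B5 = {1, 2, 3, 5}
Tree: B1–B2, B2–B3, B2–B4, B2–B5

Each bag holds 4 vertices, so the decomposition has width 3, which upper-bounds the treewidth. Conversely, {1, 4, 5, 8} is a clique of size 4, and the vertices of any clique must share a bag in every tree decomposition; so some bag has ≥ 4 vertices and tw(G) ≥ 3. Hence tw(G) = 3 exactly.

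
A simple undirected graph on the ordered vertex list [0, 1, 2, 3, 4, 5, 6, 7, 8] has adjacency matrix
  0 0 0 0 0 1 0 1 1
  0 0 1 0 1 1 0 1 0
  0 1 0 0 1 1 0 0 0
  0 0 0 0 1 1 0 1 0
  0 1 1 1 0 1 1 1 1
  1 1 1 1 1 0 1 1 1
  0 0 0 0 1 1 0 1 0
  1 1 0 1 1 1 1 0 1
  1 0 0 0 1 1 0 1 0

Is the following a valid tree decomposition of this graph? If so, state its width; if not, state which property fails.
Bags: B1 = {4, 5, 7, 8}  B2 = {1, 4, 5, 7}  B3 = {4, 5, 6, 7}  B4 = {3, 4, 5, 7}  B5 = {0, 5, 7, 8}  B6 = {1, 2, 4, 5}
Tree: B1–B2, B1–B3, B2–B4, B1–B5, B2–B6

Yes; width 3.

Checking the three conditions: (i) the bags cover all of {0, 1, 2, 3, 4, 5, 6, 7, 8}; (ii) for each edge, some bag contains both endpoints; (iii) the bags containing any fixed vertex form a subtree. All hold, so the decomposition is valid with width 4 − 1 = 3.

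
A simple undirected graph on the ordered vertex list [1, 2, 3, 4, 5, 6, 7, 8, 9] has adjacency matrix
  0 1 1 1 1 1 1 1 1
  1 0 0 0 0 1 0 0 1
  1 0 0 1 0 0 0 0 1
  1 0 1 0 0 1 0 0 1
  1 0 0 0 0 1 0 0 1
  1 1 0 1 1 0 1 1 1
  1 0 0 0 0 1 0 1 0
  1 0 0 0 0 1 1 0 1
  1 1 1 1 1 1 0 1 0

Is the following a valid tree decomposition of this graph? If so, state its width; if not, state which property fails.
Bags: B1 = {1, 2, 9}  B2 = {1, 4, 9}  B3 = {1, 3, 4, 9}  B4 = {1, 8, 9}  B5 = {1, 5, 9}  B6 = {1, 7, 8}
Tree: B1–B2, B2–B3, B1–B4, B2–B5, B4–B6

A tree decomposition must satisfy three properties: every vertex lies in some bag; for every edge, both endpoints lie together in some bag; and for every vertex, the bags containing it form a connected subtree. Here vertex 6 appears in no bag, so the decomposition is invalid.

No — vertex 6 appears in no bag.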